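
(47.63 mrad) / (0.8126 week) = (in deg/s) 5.553e-06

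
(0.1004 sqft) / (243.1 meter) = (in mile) 2.384e-08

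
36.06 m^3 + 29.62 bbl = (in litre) 4.077e+04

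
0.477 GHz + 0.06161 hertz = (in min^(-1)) 2.862e+10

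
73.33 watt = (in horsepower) 0.09834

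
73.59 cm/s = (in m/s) 0.7359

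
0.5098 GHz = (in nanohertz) 5.098e+17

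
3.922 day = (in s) 3.389e+05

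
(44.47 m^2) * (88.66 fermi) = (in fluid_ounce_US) 1.333e-07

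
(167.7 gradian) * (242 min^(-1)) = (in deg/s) 608.8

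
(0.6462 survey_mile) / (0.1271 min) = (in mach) 0.4005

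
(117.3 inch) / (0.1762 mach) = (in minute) 0.0008277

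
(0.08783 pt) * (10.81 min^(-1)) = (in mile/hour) 1.249e-05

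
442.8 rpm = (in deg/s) 2657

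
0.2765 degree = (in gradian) 0.3072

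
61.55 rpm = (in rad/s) 6.446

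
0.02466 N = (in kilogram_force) 0.002515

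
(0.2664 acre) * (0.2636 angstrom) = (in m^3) 2.842e-08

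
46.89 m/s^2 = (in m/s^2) 46.89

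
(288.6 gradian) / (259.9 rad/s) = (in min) 0.0002907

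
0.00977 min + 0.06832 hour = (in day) 0.002853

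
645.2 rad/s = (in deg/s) 3.697e+04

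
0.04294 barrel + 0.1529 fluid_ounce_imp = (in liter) 6.831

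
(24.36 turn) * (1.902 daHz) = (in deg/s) 1.668e+05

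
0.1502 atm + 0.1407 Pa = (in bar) 0.1522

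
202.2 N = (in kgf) 20.62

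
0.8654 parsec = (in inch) 1.051e+18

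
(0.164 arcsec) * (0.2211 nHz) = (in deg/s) 1.007e-14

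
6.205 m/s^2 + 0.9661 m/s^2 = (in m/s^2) 7.171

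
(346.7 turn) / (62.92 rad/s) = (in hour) 0.009617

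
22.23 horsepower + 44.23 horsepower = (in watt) 4.956e+04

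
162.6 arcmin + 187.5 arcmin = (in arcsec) 2.101e+04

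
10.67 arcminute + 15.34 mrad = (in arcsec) 3804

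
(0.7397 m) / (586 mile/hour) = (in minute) 4.706e-05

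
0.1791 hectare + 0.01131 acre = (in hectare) 0.1837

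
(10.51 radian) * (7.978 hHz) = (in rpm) 8.007e+04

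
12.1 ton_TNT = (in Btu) 4.798e+07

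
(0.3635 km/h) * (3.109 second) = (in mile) 0.0001951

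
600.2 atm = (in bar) 608.2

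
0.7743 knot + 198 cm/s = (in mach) 0.006985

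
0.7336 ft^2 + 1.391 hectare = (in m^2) 1.391e+04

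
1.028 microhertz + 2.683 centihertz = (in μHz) 2.683e+04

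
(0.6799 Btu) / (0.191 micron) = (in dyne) 3.756e+14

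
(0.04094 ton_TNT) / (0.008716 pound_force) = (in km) 4.418e+06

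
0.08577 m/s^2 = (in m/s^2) 0.08577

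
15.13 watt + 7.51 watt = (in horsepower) 0.03036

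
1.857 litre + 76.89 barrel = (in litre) 1.223e+04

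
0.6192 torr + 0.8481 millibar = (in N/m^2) 167.4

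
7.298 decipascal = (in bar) 7.298e-06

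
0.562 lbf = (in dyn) 2.5e+05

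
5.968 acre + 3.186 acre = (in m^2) 3.704e+04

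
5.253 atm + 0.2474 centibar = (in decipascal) 5.325e+06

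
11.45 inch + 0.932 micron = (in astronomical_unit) 1.944e-12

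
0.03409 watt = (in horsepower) 4.572e-05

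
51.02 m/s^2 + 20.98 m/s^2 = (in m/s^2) 72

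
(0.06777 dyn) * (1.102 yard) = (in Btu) 6.473e-10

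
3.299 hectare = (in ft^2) 3.551e+05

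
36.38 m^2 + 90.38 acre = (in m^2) 3.658e+05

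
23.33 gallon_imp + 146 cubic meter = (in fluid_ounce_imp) 5.142e+06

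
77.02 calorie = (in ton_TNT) 7.702e-08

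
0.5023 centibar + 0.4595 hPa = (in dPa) 5482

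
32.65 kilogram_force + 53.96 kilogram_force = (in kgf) 86.61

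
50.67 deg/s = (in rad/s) 0.8844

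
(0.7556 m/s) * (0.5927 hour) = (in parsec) 5.225e-14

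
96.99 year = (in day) 3.54e+04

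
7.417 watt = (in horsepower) 0.009946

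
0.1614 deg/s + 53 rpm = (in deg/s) 318.2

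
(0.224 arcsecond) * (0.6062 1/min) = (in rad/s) 1.097e-08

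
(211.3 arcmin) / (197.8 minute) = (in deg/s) 0.0002967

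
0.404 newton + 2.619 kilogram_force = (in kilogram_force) 2.66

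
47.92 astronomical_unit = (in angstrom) 7.169e+22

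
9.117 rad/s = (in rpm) 87.06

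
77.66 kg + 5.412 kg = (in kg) 83.07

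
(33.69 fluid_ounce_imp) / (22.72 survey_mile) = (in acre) 6.469e-12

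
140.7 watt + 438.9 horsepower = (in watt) 3.274e+05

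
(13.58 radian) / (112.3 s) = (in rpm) 1.155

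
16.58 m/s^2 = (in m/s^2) 16.58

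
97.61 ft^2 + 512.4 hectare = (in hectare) 512.4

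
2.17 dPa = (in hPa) 0.00217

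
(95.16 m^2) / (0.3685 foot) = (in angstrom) 8.472e+12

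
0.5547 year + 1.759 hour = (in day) 202.5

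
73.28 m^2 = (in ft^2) 788.8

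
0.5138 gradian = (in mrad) 8.071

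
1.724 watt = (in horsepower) 0.002312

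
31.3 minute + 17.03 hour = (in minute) 1053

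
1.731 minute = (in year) 3.293e-06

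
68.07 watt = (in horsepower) 0.09128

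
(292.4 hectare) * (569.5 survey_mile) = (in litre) 2.68e+15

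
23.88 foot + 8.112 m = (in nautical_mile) 0.00831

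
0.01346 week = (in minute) 135.7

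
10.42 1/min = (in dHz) 1.737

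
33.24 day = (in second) 2.872e+06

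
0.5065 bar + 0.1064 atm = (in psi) 8.91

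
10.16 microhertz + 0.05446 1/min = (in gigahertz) 9.178e-13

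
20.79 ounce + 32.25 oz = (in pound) 3.315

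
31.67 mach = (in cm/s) 1.078e+06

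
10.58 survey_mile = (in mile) 10.58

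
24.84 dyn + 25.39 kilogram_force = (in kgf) 25.39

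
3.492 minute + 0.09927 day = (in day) 0.1017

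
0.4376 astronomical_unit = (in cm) 6.546e+12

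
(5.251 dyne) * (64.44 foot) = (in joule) 0.001031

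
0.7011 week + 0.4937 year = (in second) 1.599e+07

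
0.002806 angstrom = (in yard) 3.069e-13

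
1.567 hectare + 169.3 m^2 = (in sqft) 1.705e+05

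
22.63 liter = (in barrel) 0.1423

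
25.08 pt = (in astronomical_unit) 5.914e-14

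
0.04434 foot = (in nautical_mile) 7.297e-06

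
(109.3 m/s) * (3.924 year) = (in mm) 1.353e+13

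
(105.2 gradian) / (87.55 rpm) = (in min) 0.003004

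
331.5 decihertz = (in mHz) 3.315e+04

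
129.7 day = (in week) 18.53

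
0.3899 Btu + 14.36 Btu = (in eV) 9.713e+22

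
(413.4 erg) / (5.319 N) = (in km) 7.772e-09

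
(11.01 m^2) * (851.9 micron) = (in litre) 9.379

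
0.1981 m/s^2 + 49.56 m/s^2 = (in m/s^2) 49.76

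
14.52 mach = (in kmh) 1.78e+04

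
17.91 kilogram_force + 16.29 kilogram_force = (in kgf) 34.2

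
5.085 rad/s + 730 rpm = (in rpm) 778.6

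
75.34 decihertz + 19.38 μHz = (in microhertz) 7.534e+06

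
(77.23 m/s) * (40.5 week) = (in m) 1.892e+09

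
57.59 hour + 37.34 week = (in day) 263.8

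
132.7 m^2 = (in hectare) 0.01327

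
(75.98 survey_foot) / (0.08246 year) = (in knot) 1.731e-05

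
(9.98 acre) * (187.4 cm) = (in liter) 7.569e+07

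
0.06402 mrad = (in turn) 1.019e-05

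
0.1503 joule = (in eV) 9.381e+17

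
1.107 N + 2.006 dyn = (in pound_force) 0.2489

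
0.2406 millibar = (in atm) 0.0002375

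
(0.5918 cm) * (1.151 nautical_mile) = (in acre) 0.003117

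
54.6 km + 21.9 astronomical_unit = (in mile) 2.036e+09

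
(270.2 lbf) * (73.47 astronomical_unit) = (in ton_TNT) 3.157e+06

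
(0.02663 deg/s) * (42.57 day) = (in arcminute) 5.877e+06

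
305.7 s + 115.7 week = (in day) 809.9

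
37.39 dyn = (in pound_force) 8.406e-05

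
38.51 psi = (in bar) 2.655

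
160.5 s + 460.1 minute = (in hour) 7.713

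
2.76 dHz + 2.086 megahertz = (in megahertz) 2.086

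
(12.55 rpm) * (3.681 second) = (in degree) 277.2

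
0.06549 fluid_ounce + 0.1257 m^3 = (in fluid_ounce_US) 4250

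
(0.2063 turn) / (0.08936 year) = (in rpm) 4.392e-06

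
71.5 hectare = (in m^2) 7.15e+05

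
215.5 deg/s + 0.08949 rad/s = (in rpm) 36.77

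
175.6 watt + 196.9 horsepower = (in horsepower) 197.1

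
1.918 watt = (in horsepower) 0.002572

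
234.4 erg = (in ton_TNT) 5.602e-15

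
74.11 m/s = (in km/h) 266.8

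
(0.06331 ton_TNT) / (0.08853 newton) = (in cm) 2.992e+11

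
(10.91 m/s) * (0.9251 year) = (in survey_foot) 1.044e+09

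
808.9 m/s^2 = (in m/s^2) 808.9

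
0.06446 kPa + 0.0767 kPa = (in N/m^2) 141.2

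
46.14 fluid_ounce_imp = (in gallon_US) 0.3463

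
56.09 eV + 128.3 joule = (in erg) 1.283e+09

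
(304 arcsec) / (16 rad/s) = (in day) 1.066e-09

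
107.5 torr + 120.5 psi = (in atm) 8.341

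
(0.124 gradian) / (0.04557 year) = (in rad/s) 1.355e-09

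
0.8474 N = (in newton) 0.8474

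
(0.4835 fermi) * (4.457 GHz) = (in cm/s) 0.0002155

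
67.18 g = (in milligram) 6.718e+04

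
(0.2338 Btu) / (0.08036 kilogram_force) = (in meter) 313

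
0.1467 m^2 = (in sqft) 1.579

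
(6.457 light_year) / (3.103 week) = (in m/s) 3.255e+10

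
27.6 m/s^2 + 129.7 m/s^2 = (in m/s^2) 157.3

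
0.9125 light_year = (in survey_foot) 2.832e+16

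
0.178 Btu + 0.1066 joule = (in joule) 187.9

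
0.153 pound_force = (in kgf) 0.0694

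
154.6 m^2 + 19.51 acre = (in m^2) 7.911e+04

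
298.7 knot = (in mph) 343.7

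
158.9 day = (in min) 2.288e+05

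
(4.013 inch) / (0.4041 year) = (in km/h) 2.879e-08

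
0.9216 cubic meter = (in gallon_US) 243.5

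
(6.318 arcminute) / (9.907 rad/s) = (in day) 2.147e-09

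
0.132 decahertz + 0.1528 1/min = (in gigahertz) 1.323e-09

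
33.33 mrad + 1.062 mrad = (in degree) 1.971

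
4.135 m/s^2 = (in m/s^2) 4.135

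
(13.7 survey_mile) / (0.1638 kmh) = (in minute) 8076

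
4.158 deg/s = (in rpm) 0.693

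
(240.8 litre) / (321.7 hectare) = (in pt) 0.0002122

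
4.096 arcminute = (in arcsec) 245.8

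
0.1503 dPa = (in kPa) 1.503e-05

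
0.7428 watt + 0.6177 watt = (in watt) 1.361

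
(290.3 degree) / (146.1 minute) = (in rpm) 0.005519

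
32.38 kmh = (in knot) 17.48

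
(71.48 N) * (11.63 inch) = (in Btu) 0.02001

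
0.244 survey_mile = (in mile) 0.244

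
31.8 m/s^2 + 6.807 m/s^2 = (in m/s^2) 38.61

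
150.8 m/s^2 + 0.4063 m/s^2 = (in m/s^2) 151.2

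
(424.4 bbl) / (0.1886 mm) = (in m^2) 3.578e+05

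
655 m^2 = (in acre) 0.1619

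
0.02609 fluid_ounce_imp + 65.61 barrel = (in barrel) 65.61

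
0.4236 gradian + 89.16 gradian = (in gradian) 89.58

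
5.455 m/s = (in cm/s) 545.5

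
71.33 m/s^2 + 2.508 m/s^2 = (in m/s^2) 73.84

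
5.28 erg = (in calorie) 1.262e-07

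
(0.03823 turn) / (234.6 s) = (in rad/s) 0.001024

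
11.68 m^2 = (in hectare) 0.001168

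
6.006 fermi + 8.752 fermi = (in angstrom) 0.0001476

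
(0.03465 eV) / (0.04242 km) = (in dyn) 1.309e-17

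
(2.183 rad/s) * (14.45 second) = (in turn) 5.02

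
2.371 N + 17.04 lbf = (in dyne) 7.817e+06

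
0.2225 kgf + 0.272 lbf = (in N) 3.392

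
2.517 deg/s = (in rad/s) 0.04393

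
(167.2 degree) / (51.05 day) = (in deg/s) 3.791e-05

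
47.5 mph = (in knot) 41.28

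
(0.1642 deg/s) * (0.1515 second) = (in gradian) 0.02764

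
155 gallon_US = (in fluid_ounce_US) 1.984e+04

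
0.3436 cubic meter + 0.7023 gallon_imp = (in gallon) 91.61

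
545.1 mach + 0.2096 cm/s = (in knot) 3.608e+05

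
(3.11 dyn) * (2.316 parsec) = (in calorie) 5.312e+11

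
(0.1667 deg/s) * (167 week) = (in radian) 2.939e+05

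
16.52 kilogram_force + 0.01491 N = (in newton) 162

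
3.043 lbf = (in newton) 13.54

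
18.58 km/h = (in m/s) 5.161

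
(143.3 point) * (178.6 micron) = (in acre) 2.231e-09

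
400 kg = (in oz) 1.411e+04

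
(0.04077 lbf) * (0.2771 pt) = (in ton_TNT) 4.237e-15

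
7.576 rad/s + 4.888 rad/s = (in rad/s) 12.46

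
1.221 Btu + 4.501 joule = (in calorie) 309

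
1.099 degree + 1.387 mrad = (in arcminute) 70.71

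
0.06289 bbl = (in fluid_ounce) 338.1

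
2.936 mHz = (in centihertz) 0.2936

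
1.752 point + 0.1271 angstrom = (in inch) 0.02433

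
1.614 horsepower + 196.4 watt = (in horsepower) 1.877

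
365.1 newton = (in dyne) 3.651e+07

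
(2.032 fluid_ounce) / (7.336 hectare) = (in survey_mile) 5.09e-13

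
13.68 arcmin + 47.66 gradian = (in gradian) 47.91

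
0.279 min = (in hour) 0.00465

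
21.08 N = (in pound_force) 4.739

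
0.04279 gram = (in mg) 42.79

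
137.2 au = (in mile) 1.275e+10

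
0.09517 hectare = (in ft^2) 1.024e+04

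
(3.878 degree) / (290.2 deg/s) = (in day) 1.547e-07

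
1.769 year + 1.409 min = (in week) 92.24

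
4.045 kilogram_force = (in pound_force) 8.918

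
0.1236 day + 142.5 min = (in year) 0.0006097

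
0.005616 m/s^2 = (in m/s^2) 0.005616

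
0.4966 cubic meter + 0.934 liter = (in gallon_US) 131.4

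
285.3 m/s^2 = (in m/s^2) 285.3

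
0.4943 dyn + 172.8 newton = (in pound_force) 38.85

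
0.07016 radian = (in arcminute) 241.2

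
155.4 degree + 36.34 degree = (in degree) 191.7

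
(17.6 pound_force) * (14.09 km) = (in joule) 1.103e+06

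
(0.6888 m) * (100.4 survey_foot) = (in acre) 0.005209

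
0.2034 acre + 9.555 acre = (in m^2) 3.949e+04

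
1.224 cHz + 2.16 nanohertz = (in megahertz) 1.224e-08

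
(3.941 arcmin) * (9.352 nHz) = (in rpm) 1.024e-10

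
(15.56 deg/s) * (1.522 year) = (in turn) 2.075e+06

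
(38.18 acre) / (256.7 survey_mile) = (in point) 1060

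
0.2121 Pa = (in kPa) 0.0002121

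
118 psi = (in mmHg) 6102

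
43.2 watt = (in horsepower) 0.05793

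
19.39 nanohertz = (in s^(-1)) 1.939e-08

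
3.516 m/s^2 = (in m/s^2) 3.516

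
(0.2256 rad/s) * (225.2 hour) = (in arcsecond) 3.773e+10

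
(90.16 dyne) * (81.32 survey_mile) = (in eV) 7.365e+20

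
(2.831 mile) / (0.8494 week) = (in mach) 2.605e-05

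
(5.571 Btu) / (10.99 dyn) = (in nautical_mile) 2.888e+04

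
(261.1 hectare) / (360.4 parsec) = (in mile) 1.459e-16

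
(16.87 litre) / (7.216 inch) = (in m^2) 0.09204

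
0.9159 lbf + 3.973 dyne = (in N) 4.074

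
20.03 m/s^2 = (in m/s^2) 20.03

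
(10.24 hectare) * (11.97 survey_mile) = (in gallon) 5.211e+11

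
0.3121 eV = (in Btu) 4.739e-23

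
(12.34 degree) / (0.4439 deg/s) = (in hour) 0.007722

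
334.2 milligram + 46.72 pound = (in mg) 2.119e+07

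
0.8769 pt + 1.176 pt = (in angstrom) 7.242e+06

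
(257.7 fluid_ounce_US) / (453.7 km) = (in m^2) 1.68e-08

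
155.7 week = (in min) 1.569e+06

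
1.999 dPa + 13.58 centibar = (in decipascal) 1.358e+05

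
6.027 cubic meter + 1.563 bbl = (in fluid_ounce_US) 2.122e+05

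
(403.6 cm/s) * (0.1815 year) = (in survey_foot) 7.579e+07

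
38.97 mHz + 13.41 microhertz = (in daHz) 0.003898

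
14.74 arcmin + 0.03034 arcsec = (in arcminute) 14.74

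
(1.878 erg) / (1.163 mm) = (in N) 0.0001615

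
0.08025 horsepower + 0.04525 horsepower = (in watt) 93.59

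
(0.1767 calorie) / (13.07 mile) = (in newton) 3.515e-05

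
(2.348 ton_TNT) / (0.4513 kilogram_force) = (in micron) 2.22e+15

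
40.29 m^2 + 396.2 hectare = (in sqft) 4.265e+07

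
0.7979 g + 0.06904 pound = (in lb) 0.0708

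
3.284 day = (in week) 0.4691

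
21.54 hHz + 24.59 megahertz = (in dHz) 2.459e+08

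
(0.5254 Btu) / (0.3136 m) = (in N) 1768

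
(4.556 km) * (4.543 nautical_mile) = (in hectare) 3833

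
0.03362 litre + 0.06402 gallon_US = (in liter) 0.276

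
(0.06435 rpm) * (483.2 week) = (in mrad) 1.969e+09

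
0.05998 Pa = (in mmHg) 0.0004499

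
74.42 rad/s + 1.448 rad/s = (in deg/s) 4347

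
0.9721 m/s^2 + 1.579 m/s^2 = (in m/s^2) 2.551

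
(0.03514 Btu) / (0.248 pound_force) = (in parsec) 1.089e-15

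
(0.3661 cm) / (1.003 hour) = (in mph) 2.268e-06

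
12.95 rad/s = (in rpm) 123.7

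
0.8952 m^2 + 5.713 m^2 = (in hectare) 0.0006608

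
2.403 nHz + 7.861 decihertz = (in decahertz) 0.07861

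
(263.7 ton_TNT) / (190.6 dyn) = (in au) 3869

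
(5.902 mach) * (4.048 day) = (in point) 1.992e+12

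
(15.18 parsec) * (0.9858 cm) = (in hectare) 4.618e+11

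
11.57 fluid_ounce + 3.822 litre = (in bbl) 0.02619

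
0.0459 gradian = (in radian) 0.000721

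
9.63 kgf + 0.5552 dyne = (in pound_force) 21.23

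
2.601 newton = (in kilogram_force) 0.2652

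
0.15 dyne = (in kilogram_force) 1.53e-07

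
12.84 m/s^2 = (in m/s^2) 12.84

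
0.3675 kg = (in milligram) 3.675e+05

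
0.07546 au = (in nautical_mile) 6.095e+06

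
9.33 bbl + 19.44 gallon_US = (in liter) 1557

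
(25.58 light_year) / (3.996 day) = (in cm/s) 7.009e+13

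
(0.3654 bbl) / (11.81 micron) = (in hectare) 0.4919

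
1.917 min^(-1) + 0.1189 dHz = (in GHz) 4.384e-11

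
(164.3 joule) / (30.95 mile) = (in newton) 0.003299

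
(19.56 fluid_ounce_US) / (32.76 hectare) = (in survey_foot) 5.793e-09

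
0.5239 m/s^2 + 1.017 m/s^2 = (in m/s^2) 1.541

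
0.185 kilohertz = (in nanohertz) 1.85e+11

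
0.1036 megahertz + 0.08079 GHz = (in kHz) 8.089e+04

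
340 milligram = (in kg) 0.00034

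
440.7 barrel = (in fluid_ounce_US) 2.369e+06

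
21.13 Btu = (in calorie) 5328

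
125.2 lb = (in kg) 56.79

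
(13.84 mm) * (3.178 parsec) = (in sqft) 1.461e+16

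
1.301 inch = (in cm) 3.305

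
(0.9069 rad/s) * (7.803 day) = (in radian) 6.114e+05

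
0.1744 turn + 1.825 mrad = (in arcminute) 3773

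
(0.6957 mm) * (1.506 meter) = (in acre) 2.589e-07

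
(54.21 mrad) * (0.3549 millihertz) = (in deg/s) 0.001102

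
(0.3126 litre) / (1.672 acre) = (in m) 4.62e-08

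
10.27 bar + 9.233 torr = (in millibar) 1.028e+04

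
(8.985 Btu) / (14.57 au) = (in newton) 4.349e-09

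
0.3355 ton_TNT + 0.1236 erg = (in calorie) 3.355e+08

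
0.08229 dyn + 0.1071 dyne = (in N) 1.894e-06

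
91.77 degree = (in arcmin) 5506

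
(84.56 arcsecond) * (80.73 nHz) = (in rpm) 3.16e-10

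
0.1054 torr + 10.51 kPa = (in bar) 0.1052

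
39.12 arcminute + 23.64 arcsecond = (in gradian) 0.7317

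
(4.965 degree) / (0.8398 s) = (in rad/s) 0.1032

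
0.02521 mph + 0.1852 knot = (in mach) 0.0003129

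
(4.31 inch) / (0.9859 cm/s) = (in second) 11.1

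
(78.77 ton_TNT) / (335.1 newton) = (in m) 9.835e+08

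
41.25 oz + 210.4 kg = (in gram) 2.116e+05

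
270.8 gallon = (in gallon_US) 270.8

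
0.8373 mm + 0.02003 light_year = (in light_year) 0.02003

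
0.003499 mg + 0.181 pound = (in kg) 0.0821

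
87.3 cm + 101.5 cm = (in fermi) 1.888e+15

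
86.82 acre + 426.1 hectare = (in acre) 1140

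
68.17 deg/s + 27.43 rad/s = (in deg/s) 1640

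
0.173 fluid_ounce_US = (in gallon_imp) 0.001125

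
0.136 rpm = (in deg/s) 0.816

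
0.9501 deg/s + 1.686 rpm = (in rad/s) 0.1931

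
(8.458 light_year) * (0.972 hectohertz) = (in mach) 2.284e+16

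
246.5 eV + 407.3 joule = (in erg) 4.073e+09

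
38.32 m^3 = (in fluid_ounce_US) 1.296e+06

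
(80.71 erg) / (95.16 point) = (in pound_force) 5.405e-05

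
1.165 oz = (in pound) 0.07281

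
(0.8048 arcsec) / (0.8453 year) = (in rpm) 1.398e-12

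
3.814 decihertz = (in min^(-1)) 22.88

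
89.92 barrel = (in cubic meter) 14.3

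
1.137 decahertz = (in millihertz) 1.137e+04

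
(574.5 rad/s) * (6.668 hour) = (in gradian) 8.779e+08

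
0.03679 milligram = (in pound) 8.111e-08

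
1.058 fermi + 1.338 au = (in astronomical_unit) 1.338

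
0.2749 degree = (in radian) 0.004798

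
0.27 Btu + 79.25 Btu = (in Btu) 79.52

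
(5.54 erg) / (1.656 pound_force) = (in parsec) 2.437e-24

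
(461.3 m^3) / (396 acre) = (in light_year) 3.043e-20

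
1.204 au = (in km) 1.801e+08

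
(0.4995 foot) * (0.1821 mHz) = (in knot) 5.389e-05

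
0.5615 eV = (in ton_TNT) 2.15e-29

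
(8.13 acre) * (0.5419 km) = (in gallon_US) 4.71e+09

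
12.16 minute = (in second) 729.6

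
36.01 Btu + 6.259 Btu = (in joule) 4.46e+04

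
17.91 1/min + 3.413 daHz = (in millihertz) 3.443e+04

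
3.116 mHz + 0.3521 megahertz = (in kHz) 352.1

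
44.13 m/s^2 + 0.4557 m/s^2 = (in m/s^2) 44.59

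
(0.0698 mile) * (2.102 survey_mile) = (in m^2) 3.8e+05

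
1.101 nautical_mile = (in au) 1.363e-08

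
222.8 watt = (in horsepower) 0.2988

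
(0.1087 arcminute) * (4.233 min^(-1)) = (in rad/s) 2.231e-06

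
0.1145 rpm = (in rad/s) 0.01199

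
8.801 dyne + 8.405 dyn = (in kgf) 1.755e-05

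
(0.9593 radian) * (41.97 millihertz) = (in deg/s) 2.307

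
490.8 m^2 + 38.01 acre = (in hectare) 15.43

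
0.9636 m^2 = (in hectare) 9.636e-05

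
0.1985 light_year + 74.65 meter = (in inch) 7.394e+16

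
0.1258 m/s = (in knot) 0.2445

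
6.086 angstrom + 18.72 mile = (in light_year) 3.184e-12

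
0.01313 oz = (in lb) 0.0008206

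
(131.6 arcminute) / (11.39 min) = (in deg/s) 0.003209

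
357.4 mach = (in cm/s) 1.217e+07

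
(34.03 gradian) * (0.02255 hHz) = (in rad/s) 1.205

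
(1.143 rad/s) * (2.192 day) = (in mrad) 2.165e+08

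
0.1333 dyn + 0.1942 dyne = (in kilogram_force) 3.34e-07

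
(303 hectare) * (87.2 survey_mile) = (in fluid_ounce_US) 1.438e+16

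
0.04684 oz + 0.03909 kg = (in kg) 0.04042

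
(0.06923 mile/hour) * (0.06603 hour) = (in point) 2.085e+04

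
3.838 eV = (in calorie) 1.47e-19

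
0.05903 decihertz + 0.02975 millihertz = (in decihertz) 0.05933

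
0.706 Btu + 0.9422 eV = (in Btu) 0.706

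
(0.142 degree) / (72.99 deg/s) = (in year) 6.169e-11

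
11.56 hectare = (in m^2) 1.156e+05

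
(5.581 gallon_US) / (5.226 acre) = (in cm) 9.989e-05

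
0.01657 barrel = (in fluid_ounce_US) 89.08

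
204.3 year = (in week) 1.065e+04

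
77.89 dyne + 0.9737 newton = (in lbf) 0.2191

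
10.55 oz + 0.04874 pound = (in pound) 0.7081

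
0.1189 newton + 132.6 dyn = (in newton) 0.1202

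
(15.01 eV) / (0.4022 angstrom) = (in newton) 5.979e-08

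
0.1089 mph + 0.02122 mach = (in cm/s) 727.4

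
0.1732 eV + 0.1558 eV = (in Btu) 4.996e-23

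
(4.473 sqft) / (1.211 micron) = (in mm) 3.432e+08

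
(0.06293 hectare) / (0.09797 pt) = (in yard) 1.991e+07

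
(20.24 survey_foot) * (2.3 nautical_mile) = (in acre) 6.493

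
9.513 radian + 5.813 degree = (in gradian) 612.1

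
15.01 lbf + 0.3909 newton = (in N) 67.16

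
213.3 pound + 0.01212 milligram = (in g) 9.675e+04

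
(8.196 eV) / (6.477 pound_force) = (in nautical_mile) 2.461e-23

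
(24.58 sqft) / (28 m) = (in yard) 0.08919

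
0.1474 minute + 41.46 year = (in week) 2162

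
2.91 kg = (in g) 2910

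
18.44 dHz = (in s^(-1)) 1.844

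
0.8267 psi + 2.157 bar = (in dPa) 2.214e+06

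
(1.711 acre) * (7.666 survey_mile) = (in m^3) 8.543e+07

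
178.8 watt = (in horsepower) 0.2398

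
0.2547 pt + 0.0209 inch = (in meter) 0.0006207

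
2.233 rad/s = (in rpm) 21.32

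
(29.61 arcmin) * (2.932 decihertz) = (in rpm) 0.02412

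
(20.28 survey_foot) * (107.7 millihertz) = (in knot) 1.294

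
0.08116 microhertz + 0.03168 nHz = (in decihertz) 8.119e-07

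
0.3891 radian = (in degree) 22.29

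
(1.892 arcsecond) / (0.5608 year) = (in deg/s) 2.972e-11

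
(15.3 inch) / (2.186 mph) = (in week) 6.575e-07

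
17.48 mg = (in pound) 3.854e-05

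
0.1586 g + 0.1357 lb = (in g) 61.71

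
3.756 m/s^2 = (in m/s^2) 3.756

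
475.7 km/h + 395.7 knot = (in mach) 0.9859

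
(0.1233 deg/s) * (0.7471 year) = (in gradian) 3.228e+06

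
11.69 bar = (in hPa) 1.169e+04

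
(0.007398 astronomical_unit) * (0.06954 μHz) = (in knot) 149.6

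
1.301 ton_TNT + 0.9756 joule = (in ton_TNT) 1.301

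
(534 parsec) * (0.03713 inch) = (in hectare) 1.554e+12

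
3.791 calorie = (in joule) 15.86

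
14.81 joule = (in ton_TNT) 3.54e-09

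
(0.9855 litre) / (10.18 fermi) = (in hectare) 9.681e+06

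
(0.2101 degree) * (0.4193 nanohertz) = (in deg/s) 8.809e-11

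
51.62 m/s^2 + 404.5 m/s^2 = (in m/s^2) 456.1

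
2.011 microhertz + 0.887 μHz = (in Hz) 2.898e-06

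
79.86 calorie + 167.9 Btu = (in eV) 1.108e+24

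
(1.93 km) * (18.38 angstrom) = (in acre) 8.766e-10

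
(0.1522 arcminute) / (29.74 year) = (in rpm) 4.508e-13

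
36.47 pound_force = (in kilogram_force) 16.54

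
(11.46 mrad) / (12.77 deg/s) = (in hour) 1.428e-05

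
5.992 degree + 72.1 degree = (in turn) 0.2169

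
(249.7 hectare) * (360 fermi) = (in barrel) 5.654e-06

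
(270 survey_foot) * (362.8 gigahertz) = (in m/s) 2.986e+13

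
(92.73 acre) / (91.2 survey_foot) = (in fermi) 1.35e+19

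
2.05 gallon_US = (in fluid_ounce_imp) 273.1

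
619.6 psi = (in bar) 42.72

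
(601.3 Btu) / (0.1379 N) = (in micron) 4.6e+12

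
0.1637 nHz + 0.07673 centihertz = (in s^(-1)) 0.0007673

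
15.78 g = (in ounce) 0.5566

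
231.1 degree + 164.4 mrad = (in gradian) 267.2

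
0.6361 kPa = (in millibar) 6.361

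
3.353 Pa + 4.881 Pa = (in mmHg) 0.06176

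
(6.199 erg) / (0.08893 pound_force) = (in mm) 0.001567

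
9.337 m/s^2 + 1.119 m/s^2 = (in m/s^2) 10.46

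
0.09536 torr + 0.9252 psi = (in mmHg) 47.94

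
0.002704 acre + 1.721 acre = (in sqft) 7.508e+04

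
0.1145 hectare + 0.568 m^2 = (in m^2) 1146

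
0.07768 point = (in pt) 0.07768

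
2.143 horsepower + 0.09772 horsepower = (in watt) 1671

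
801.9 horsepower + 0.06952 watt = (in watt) 5.98e+05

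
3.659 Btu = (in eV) 2.41e+22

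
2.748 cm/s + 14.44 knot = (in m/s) 7.456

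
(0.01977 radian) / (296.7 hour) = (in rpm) 1.767e-07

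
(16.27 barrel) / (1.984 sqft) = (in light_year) 1.483e-15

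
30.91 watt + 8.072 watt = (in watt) 38.98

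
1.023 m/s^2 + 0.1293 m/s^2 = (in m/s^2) 1.152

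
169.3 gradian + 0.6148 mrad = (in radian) 2.66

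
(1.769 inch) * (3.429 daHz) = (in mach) 0.004525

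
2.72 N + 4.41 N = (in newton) 7.13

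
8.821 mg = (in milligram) 8.821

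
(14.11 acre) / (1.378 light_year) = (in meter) 4.38e-12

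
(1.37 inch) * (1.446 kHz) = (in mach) 0.1478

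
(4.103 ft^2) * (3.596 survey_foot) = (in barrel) 2.628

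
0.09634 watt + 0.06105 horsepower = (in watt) 45.62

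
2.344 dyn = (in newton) 2.344e-05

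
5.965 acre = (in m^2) 2.414e+04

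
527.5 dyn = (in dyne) 527.5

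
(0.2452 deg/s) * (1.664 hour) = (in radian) 25.64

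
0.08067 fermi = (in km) 8.067e-20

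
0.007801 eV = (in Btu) 1.185e-24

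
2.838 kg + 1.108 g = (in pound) 6.259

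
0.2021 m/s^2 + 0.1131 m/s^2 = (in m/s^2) 0.3152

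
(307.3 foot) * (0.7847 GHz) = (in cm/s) 7.35e+12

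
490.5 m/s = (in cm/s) 4.905e+04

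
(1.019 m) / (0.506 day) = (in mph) 5.214e-05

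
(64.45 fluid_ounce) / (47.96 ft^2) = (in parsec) 1.386e-20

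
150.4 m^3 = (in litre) 1.504e+05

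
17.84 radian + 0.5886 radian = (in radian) 18.43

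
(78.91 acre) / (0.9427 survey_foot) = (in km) 1111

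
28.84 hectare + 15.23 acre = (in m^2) 3.5e+05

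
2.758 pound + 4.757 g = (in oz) 44.3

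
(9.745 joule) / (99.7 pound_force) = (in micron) 2.197e+04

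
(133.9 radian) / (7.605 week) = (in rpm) 0.000278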